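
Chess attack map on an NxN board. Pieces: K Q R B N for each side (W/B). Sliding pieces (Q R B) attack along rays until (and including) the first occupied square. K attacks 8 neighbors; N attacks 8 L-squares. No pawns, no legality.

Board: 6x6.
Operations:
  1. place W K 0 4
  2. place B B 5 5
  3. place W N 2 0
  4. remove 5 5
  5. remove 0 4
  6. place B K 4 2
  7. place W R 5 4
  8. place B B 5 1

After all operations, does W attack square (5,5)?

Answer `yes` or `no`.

Answer: yes

Derivation:
Op 1: place WK@(0,4)
Op 2: place BB@(5,5)
Op 3: place WN@(2,0)
Op 4: remove (5,5)
Op 5: remove (0,4)
Op 6: place BK@(4,2)
Op 7: place WR@(5,4)
Op 8: place BB@(5,1)
Per-piece attacks for W:
  WN@(2,0): attacks (3,2) (4,1) (1,2) (0,1)
  WR@(5,4): attacks (5,5) (5,3) (5,2) (5,1) (4,4) (3,4) (2,4) (1,4) (0,4) [ray(0,-1) blocked at (5,1)]
W attacks (5,5): yes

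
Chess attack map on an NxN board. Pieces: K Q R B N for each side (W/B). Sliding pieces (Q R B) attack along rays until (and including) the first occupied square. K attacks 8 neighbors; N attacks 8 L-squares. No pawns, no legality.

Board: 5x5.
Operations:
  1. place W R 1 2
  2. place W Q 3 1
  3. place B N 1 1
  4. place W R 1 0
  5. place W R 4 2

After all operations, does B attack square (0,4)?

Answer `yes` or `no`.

Answer: no

Derivation:
Op 1: place WR@(1,2)
Op 2: place WQ@(3,1)
Op 3: place BN@(1,1)
Op 4: place WR@(1,0)
Op 5: place WR@(4,2)
Per-piece attacks for B:
  BN@(1,1): attacks (2,3) (3,2) (0,3) (3,0)
B attacks (0,4): no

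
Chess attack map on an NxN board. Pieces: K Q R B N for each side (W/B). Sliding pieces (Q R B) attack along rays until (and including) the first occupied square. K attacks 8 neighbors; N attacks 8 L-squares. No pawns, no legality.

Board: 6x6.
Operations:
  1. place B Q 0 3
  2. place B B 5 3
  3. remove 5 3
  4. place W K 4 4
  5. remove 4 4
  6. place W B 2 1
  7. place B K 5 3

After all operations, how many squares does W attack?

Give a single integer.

Op 1: place BQ@(0,3)
Op 2: place BB@(5,3)
Op 3: remove (5,3)
Op 4: place WK@(4,4)
Op 5: remove (4,4)
Op 6: place WB@(2,1)
Op 7: place BK@(5,3)
Per-piece attacks for W:
  WB@(2,1): attacks (3,2) (4,3) (5,4) (3,0) (1,2) (0,3) (1,0) [ray(-1,1) blocked at (0,3)]
Union (7 distinct): (0,3) (1,0) (1,2) (3,0) (3,2) (4,3) (5,4)

Answer: 7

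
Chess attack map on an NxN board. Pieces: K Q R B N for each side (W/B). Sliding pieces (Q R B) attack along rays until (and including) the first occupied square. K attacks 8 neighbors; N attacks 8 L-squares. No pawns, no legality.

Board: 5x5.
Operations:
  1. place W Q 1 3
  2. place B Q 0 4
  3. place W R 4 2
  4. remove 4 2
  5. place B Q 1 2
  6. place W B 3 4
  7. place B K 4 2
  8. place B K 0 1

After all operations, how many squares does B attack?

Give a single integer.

Op 1: place WQ@(1,3)
Op 2: place BQ@(0,4)
Op 3: place WR@(4,2)
Op 4: remove (4,2)
Op 5: place BQ@(1,2)
Op 6: place WB@(3,4)
Op 7: place BK@(4,2)
Op 8: place BK@(0,1)
Per-piece attacks for B:
  BK@(0,1): attacks (0,2) (0,0) (1,1) (1,2) (1,0)
  BQ@(0,4): attacks (0,3) (0,2) (0,1) (1,4) (2,4) (3,4) (1,3) [ray(0,-1) blocked at (0,1); ray(1,0) blocked at (3,4); ray(1,-1) blocked at (1,3)]
  BQ@(1,2): attacks (1,3) (1,1) (1,0) (2,2) (3,2) (4,2) (0,2) (2,3) (3,4) (2,1) (3,0) (0,3) (0,1) [ray(0,1) blocked at (1,3); ray(1,0) blocked at (4,2); ray(1,1) blocked at (3,4); ray(-1,-1) blocked at (0,1)]
  BK@(4,2): attacks (4,3) (4,1) (3,2) (3,3) (3,1)
Union (21 distinct): (0,0) (0,1) (0,2) (0,3) (1,0) (1,1) (1,2) (1,3) (1,4) (2,1) (2,2) (2,3) (2,4) (3,0) (3,1) (3,2) (3,3) (3,4) (4,1) (4,2) (4,3)

Answer: 21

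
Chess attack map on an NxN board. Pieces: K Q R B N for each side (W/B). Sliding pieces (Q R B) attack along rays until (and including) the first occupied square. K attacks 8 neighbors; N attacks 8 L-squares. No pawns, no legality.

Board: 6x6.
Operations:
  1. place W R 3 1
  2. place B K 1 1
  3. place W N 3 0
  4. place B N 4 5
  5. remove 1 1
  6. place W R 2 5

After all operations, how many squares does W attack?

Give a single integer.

Op 1: place WR@(3,1)
Op 2: place BK@(1,1)
Op 3: place WN@(3,0)
Op 4: place BN@(4,5)
Op 5: remove (1,1)
Op 6: place WR@(2,5)
Per-piece attacks for W:
  WR@(2,5): attacks (2,4) (2,3) (2,2) (2,1) (2,0) (3,5) (4,5) (1,5) (0,5) [ray(1,0) blocked at (4,5)]
  WN@(3,0): attacks (4,2) (5,1) (2,2) (1,1)
  WR@(3,1): attacks (3,2) (3,3) (3,4) (3,5) (3,0) (4,1) (5,1) (2,1) (1,1) (0,1) [ray(0,-1) blocked at (3,0)]
Union (18 distinct): (0,1) (0,5) (1,1) (1,5) (2,0) (2,1) (2,2) (2,3) (2,4) (3,0) (3,2) (3,3) (3,4) (3,5) (4,1) (4,2) (4,5) (5,1)

Answer: 18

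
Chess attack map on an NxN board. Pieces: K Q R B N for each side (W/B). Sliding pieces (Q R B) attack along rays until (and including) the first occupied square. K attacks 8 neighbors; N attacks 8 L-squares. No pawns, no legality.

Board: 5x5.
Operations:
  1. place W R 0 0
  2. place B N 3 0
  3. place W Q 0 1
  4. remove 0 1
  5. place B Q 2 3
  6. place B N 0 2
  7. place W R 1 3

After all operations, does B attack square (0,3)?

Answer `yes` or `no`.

Op 1: place WR@(0,0)
Op 2: place BN@(3,0)
Op 3: place WQ@(0,1)
Op 4: remove (0,1)
Op 5: place BQ@(2,3)
Op 6: place BN@(0,2)
Op 7: place WR@(1,3)
Per-piece attacks for B:
  BN@(0,2): attacks (1,4) (2,3) (1,0) (2,1)
  BQ@(2,3): attacks (2,4) (2,2) (2,1) (2,0) (3,3) (4,3) (1,3) (3,4) (3,2) (4,1) (1,4) (1,2) (0,1) [ray(-1,0) blocked at (1,3)]
  BN@(3,0): attacks (4,2) (2,2) (1,1)
B attacks (0,3): no

Answer: no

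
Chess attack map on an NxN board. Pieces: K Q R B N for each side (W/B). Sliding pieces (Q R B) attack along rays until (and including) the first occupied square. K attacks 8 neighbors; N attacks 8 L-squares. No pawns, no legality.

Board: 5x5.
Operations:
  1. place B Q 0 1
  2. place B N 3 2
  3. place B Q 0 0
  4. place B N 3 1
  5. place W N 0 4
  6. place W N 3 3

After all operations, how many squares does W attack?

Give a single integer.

Answer: 5

Derivation:
Op 1: place BQ@(0,1)
Op 2: place BN@(3,2)
Op 3: place BQ@(0,0)
Op 4: place BN@(3,1)
Op 5: place WN@(0,4)
Op 6: place WN@(3,3)
Per-piece attacks for W:
  WN@(0,4): attacks (1,2) (2,3)
  WN@(3,3): attacks (1,4) (4,1) (2,1) (1,2)
Union (5 distinct): (1,2) (1,4) (2,1) (2,3) (4,1)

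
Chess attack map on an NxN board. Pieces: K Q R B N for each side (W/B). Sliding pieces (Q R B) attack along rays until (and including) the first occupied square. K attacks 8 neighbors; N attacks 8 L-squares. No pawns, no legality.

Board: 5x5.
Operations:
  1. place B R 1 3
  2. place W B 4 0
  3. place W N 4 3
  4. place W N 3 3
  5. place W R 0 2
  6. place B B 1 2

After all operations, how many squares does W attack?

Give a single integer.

Answer: 12

Derivation:
Op 1: place BR@(1,3)
Op 2: place WB@(4,0)
Op 3: place WN@(4,3)
Op 4: place WN@(3,3)
Op 5: place WR@(0,2)
Op 6: place BB@(1,2)
Per-piece attacks for W:
  WR@(0,2): attacks (0,3) (0,4) (0,1) (0,0) (1,2) [ray(1,0) blocked at (1,2)]
  WN@(3,3): attacks (1,4) (4,1) (2,1) (1,2)
  WB@(4,0): attacks (3,1) (2,2) (1,3) [ray(-1,1) blocked at (1,3)]
  WN@(4,3): attacks (2,4) (3,1) (2,2)
Union (12 distinct): (0,0) (0,1) (0,3) (0,4) (1,2) (1,3) (1,4) (2,1) (2,2) (2,4) (3,1) (4,1)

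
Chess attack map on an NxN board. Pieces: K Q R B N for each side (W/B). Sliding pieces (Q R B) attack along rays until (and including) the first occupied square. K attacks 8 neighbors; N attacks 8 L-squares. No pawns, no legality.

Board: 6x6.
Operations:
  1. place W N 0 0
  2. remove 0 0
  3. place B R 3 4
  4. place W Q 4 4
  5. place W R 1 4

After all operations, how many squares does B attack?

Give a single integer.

Answer: 8

Derivation:
Op 1: place WN@(0,0)
Op 2: remove (0,0)
Op 3: place BR@(3,4)
Op 4: place WQ@(4,4)
Op 5: place WR@(1,4)
Per-piece attacks for B:
  BR@(3,4): attacks (3,5) (3,3) (3,2) (3,1) (3,0) (4,4) (2,4) (1,4) [ray(1,0) blocked at (4,4); ray(-1,0) blocked at (1,4)]
Union (8 distinct): (1,4) (2,4) (3,0) (3,1) (3,2) (3,3) (3,5) (4,4)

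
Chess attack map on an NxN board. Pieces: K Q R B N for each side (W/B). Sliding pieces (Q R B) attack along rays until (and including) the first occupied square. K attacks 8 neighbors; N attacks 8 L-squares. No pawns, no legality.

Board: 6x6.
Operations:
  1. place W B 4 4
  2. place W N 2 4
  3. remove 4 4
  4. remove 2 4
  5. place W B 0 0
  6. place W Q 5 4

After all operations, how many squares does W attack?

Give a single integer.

Answer: 18

Derivation:
Op 1: place WB@(4,4)
Op 2: place WN@(2,4)
Op 3: remove (4,4)
Op 4: remove (2,4)
Op 5: place WB@(0,0)
Op 6: place WQ@(5,4)
Per-piece attacks for W:
  WB@(0,0): attacks (1,1) (2,2) (3,3) (4,4) (5,5)
  WQ@(5,4): attacks (5,5) (5,3) (5,2) (5,1) (5,0) (4,4) (3,4) (2,4) (1,4) (0,4) (4,5) (4,3) (3,2) (2,1) (1,0)
Union (18 distinct): (0,4) (1,0) (1,1) (1,4) (2,1) (2,2) (2,4) (3,2) (3,3) (3,4) (4,3) (4,4) (4,5) (5,0) (5,1) (5,2) (5,3) (5,5)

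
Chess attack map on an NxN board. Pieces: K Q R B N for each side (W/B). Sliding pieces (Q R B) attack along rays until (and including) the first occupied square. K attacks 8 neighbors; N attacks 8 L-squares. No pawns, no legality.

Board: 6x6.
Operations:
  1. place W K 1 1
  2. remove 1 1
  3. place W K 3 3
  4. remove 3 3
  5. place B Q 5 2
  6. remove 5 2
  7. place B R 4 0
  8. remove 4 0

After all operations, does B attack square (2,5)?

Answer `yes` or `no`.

Op 1: place WK@(1,1)
Op 2: remove (1,1)
Op 3: place WK@(3,3)
Op 4: remove (3,3)
Op 5: place BQ@(5,2)
Op 6: remove (5,2)
Op 7: place BR@(4,0)
Op 8: remove (4,0)
Per-piece attacks for B:
B attacks (2,5): no

Answer: no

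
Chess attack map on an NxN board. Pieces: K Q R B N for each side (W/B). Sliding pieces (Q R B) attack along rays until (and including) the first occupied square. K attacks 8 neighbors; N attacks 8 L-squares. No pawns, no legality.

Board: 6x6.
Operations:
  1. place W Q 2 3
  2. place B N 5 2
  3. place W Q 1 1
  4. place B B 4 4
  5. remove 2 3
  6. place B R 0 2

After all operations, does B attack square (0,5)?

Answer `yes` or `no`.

Op 1: place WQ@(2,3)
Op 2: place BN@(5,2)
Op 3: place WQ@(1,1)
Op 4: place BB@(4,4)
Op 5: remove (2,3)
Op 6: place BR@(0,2)
Per-piece attacks for B:
  BR@(0,2): attacks (0,3) (0,4) (0,5) (0,1) (0,0) (1,2) (2,2) (3,2) (4,2) (5,2) [ray(1,0) blocked at (5,2)]
  BB@(4,4): attacks (5,5) (5,3) (3,5) (3,3) (2,2) (1,1) [ray(-1,-1) blocked at (1,1)]
  BN@(5,2): attacks (4,4) (3,3) (4,0) (3,1)
B attacks (0,5): yes

Answer: yes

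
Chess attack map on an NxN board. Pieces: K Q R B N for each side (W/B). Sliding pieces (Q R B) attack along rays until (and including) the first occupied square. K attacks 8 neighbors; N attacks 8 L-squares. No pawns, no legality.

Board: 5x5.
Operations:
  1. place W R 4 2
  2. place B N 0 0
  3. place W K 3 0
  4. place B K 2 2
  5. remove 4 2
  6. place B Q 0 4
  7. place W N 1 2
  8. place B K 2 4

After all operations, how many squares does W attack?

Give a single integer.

Op 1: place WR@(4,2)
Op 2: place BN@(0,0)
Op 3: place WK@(3,0)
Op 4: place BK@(2,2)
Op 5: remove (4,2)
Op 6: place BQ@(0,4)
Op 7: place WN@(1,2)
Op 8: place BK@(2,4)
Per-piece attacks for W:
  WN@(1,2): attacks (2,4) (3,3) (0,4) (2,0) (3,1) (0,0)
  WK@(3,0): attacks (3,1) (4,0) (2,0) (4,1) (2,1)
Union (9 distinct): (0,0) (0,4) (2,0) (2,1) (2,4) (3,1) (3,3) (4,0) (4,1)

Answer: 9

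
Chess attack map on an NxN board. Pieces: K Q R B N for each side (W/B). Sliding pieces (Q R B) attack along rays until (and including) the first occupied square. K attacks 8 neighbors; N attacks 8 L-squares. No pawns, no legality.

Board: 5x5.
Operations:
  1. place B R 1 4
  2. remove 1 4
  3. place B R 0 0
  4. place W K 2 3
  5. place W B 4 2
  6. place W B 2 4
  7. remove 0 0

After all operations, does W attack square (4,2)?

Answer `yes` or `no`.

Answer: yes

Derivation:
Op 1: place BR@(1,4)
Op 2: remove (1,4)
Op 3: place BR@(0,0)
Op 4: place WK@(2,3)
Op 5: place WB@(4,2)
Op 6: place WB@(2,4)
Op 7: remove (0,0)
Per-piece attacks for W:
  WK@(2,3): attacks (2,4) (2,2) (3,3) (1,3) (3,4) (3,2) (1,4) (1,2)
  WB@(2,4): attacks (3,3) (4,2) (1,3) (0,2) [ray(1,-1) blocked at (4,2)]
  WB@(4,2): attacks (3,3) (2,4) (3,1) (2,0) [ray(-1,1) blocked at (2,4)]
W attacks (4,2): yes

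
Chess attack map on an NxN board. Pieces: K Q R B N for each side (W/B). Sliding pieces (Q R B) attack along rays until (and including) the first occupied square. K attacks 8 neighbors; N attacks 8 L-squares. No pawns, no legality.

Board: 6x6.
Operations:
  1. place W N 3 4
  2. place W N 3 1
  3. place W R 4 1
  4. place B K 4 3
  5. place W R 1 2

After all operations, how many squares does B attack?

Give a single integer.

Op 1: place WN@(3,4)
Op 2: place WN@(3,1)
Op 3: place WR@(4,1)
Op 4: place BK@(4,3)
Op 5: place WR@(1,2)
Per-piece attacks for B:
  BK@(4,3): attacks (4,4) (4,2) (5,3) (3,3) (5,4) (5,2) (3,4) (3,2)
Union (8 distinct): (3,2) (3,3) (3,4) (4,2) (4,4) (5,2) (5,3) (5,4)

Answer: 8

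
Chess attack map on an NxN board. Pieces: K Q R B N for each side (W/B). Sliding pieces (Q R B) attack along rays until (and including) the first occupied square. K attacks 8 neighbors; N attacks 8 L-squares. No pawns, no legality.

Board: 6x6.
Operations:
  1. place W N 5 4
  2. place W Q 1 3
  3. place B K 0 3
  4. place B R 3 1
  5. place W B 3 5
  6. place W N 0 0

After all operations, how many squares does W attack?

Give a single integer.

Answer: 20

Derivation:
Op 1: place WN@(5,4)
Op 2: place WQ@(1,3)
Op 3: place BK@(0,3)
Op 4: place BR@(3,1)
Op 5: place WB@(3,5)
Op 6: place WN@(0,0)
Per-piece attacks for W:
  WN@(0,0): attacks (1,2) (2,1)
  WQ@(1,3): attacks (1,4) (1,5) (1,2) (1,1) (1,0) (2,3) (3,3) (4,3) (5,3) (0,3) (2,4) (3,5) (2,2) (3,1) (0,4) (0,2) [ray(-1,0) blocked at (0,3); ray(1,1) blocked at (3,5); ray(1,-1) blocked at (3,1)]
  WB@(3,5): attacks (4,4) (5,3) (2,4) (1,3) [ray(-1,-1) blocked at (1,3)]
  WN@(5,4): attacks (3,5) (4,2) (3,3)
Union (20 distinct): (0,2) (0,3) (0,4) (1,0) (1,1) (1,2) (1,3) (1,4) (1,5) (2,1) (2,2) (2,3) (2,4) (3,1) (3,3) (3,5) (4,2) (4,3) (4,4) (5,3)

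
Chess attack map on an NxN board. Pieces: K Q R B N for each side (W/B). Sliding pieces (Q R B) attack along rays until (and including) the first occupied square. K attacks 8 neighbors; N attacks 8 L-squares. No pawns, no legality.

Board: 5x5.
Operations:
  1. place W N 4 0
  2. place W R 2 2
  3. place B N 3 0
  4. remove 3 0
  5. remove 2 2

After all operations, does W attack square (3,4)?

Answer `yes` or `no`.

Answer: no

Derivation:
Op 1: place WN@(4,0)
Op 2: place WR@(2,2)
Op 3: place BN@(3,0)
Op 4: remove (3,0)
Op 5: remove (2,2)
Per-piece attacks for W:
  WN@(4,0): attacks (3,2) (2,1)
W attacks (3,4): no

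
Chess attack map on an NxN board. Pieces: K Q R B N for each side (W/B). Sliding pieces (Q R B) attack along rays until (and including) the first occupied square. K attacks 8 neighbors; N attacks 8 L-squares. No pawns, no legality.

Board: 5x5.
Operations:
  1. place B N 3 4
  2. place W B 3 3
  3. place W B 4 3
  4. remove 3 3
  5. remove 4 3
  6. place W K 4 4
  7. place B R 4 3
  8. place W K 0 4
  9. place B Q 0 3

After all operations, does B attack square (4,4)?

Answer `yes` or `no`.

Answer: yes

Derivation:
Op 1: place BN@(3,4)
Op 2: place WB@(3,3)
Op 3: place WB@(4,3)
Op 4: remove (3,3)
Op 5: remove (4,3)
Op 6: place WK@(4,4)
Op 7: place BR@(4,3)
Op 8: place WK@(0,4)
Op 9: place BQ@(0,3)
Per-piece attacks for B:
  BQ@(0,3): attacks (0,4) (0,2) (0,1) (0,0) (1,3) (2,3) (3,3) (4,3) (1,4) (1,2) (2,1) (3,0) [ray(0,1) blocked at (0,4); ray(1,0) blocked at (4,3)]
  BN@(3,4): attacks (4,2) (2,2) (1,3)
  BR@(4,3): attacks (4,4) (4,2) (4,1) (4,0) (3,3) (2,3) (1,3) (0,3) [ray(0,1) blocked at (4,4); ray(-1,0) blocked at (0,3)]
B attacks (4,4): yes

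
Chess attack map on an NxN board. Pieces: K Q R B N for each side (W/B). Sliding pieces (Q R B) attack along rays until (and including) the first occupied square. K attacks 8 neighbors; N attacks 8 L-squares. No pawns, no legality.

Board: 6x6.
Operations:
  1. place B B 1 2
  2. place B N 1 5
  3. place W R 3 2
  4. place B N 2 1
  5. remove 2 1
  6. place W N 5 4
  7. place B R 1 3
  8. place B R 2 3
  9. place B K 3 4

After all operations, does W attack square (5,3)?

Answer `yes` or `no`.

Op 1: place BB@(1,2)
Op 2: place BN@(1,5)
Op 3: place WR@(3,2)
Op 4: place BN@(2,1)
Op 5: remove (2,1)
Op 6: place WN@(5,4)
Op 7: place BR@(1,3)
Op 8: place BR@(2,3)
Op 9: place BK@(3,4)
Per-piece attacks for W:
  WR@(3,2): attacks (3,3) (3,4) (3,1) (3,0) (4,2) (5,2) (2,2) (1,2) [ray(0,1) blocked at (3,4); ray(-1,0) blocked at (1,2)]
  WN@(5,4): attacks (3,5) (4,2) (3,3)
W attacks (5,3): no

Answer: no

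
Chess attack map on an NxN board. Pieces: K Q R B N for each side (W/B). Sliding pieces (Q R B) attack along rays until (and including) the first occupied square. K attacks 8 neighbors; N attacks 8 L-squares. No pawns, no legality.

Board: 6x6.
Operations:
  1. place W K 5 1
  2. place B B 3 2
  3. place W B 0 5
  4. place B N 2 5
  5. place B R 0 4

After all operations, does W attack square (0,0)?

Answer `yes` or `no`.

Answer: no

Derivation:
Op 1: place WK@(5,1)
Op 2: place BB@(3,2)
Op 3: place WB@(0,5)
Op 4: place BN@(2,5)
Op 5: place BR@(0,4)
Per-piece attacks for W:
  WB@(0,5): attacks (1,4) (2,3) (3,2) [ray(1,-1) blocked at (3,2)]
  WK@(5,1): attacks (5,2) (5,0) (4,1) (4,2) (4,0)
W attacks (0,0): no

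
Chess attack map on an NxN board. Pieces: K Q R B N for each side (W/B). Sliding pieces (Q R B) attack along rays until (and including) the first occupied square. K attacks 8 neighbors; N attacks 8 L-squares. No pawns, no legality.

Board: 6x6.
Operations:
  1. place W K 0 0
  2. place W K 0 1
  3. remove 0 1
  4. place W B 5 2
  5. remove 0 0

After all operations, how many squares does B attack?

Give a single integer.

Op 1: place WK@(0,0)
Op 2: place WK@(0,1)
Op 3: remove (0,1)
Op 4: place WB@(5,2)
Op 5: remove (0,0)
Per-piece attacks for B:
Union (0 distinct): (none)

Answer: 0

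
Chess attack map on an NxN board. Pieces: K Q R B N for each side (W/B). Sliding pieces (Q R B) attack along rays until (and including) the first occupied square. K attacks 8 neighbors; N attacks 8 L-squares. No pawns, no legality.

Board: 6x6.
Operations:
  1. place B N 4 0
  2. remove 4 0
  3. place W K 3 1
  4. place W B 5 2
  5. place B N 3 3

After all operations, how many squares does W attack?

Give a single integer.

Op 1: place BN@(4,0)
Op 2: remove (4,0)
Op 3: place WK@(3,1)
Op 4: place WB@(5,2)
Op 5: place BN@(3,3)
Per-piece attacks for W:
  WK@(3,1): attacks (3,2) (3,0) (4,1) (2,1) (4,2) (4,0) (2,2) (2,0)
  WB@(5,2): attacks (4,3) (3,4) (2,5) (4,1) (3,0)
Union (11 distinct): (2,0) (2,1) (2,2) (2,5) (3,0) (3,2) (3,4) (4,0) (4,1) (4,2) (4,3)

Answer: 11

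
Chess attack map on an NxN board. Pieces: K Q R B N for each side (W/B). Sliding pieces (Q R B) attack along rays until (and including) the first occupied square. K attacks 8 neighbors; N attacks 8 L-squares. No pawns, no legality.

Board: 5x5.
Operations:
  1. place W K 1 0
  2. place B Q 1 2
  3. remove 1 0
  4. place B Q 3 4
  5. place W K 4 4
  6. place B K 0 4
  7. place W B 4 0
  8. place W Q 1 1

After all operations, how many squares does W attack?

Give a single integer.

Op 1: place WK@(1,0)
Op 2: place BQ@(1,2)
Op 3: remove (1,0)
Op 4: place BQ@(3,4)
Op 5: place WK@(4,4)
Op 6: place BK@(0,4)
Op 7: place WB@(4,0)
Op 8: place WQ@(1,1)
Per-piece attacks for W:
  WQ@(1,1): attacks (1,2) (1,0) (2,1) (3,1) (4,1) (0,1) (2,2) (3,3) (4,4) (2,0) (0,2) (0,0) [ray(0,1) blocked at (1,2); ray(1,1) blocked at (4,4)]
  WB@(4,0): attacks (3,1) (2,2) (1,3) (0,4) [ray(-1,1) blocked at (0,4)]
  WK@(4,4): attacks (4,3) (3,4) (3,3)
Union (16 distinct): (0,0) (0,1) (0,2) (0,4) (1,0) (1,2) (1,3) (2,0) (2,1) (2,2) (3,1) (3,3) (3,4) (4,1) (4,3) (4,4)

Answer: 16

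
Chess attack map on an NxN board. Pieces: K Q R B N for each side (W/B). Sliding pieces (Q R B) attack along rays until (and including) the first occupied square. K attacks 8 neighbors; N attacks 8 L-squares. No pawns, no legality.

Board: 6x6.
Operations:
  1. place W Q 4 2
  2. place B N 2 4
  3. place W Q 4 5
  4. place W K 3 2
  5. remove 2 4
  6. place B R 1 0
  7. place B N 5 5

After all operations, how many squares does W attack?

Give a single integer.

Op 1: place WQ@(4,2)
Op 2: place BN@(2,4)
Op 3: place WQ@(4,5)
Op 4: place WK@(3,2)
Op 5: remove (2,4)
Op 6: place BR@(1,0)
Op 7: place BN@(5,5)
Per-piece attacks for W:
  WK@(3,2): attacks (3,3) (3,1) (4,2) (2,2) (4,3) (4,1) (2,3) (2,1)
  WQ@(4,2): attacks (4,3) (4,4) (4,5) (4,1) (4,0) (5,2) (3,2) (5,3) (5,1) (3,3) (2,4) (1,5) (3,1) (2,0) [ray(0,1) blocked at (4,5); ray(-1,0) blocked at (3,2)]
  WQ@(4,5): attacks (4,4) (4,3) (4,2) (5,5) (3,5) (2,5) (1,5) (0,5) (5,4) (3,4) (2,3) (1,2) (0,1) [ray(0,-1) blocked at (4,2); ray(1,0) blocked at (5,5)]
Union (26 distinct): (0,1) (0,5) (1,2) (1,5) (2,0) (2,1) (2,2) (2,3) (2,4) (2,5) (3,1) (3,2) (3,3) (3,4) (3,5) (4,0) (4,1) (4,2) (4,3) (4,4) (4,5) (5,1) (5,2) (5,3) (5,4) (5,5)

Answer: 26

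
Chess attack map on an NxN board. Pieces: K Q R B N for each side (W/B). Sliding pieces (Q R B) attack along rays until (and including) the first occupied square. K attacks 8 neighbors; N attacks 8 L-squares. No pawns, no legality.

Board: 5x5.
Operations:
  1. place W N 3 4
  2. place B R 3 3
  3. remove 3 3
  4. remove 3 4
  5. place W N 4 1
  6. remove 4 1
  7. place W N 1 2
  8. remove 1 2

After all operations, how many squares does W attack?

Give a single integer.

Answer: 0

Derivation:
Op 1: place WN@(3,4)
Op 2: place BR@(3,3)
Op 3: remove (3,3)
Op 4: remove (3,4)
Op 5: place WN@(4,1)
Op 6: remove (4,1)
Op 7: place WN@(1,2)
Op 8: remove (1,2)
Per-piece attacks for W:
Union (0 distinct): (none)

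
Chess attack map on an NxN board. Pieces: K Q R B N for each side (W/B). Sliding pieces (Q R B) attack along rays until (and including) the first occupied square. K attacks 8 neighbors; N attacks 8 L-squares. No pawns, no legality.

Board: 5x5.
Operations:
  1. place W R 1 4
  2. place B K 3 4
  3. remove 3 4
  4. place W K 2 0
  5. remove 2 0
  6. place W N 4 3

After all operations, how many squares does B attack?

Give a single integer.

Op 1: place WR@(1,4)
Op 2: place BK@(3,4)
Op 3: remove (3,4)
Op 4: place WK@(2,0)
Op 5: remove (2,0)
Op 6: place WN@(4,3)
Per-piece attacks for B:
Union (0 distinct): (none)

Answer: 0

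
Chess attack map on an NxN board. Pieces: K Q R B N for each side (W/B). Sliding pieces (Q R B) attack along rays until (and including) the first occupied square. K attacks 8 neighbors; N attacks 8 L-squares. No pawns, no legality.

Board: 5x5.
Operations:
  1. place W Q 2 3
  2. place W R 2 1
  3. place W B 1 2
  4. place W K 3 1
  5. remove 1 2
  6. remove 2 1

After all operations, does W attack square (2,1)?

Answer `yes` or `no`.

Answer: yes

Derivation:
Op 1: place WQ@(2,3)
Op 2: place WR@(2,1)
Op 3: place WB@(1,2)
Op 4: place WK@(3,1)
Op 5: remove (1,2)
Op 6: remove (2,1)
Per-piece attacks for W:
  WQ@(2,3): attacks (2,4) (2,2) (2,1) (2,0) (3,3) (4,3) (1,3) (0,3) (3,4) (3,2) (4,1) (1,4) (1,2) (0,1)
  WK@(3,1): attacks (3,2) (3,0) (4,1) (2,1) (4,2) (4,0) (2,2) (2,0)
W attacks (2,1): yes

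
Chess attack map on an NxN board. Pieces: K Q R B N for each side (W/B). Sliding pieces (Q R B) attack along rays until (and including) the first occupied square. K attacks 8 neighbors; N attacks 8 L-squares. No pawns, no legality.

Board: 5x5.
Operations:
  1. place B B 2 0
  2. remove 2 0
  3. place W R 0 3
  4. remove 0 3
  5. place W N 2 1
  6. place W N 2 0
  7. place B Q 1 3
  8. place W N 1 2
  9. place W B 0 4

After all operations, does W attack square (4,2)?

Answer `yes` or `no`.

Answer: yes

Derivation:
Op 1: place BB@(2,0)
Op 2: remove (2,0)
Op 3: place WR@(0,3)
Op 4: remove (0,3)
Op 5: place WN@(2,1)
Op 6: place WN@(2,0)
Op 7: place BQ@(1,3)
Op 8: place WN@(1,2)
Op 9: place WB@(0,4)
Per-piece attacks for W:
  WB@(0,4): attacks (1,3) [ray(1,-1) blocked at (1,3)]
  WN@(1,2): attacks (2,4) (3,3) (0,4) (2,0) (3,1) (0,0)
  WN@(2,0): attacks (3,2) (4,1) (1,2) (0,1)
  WN@(2,1): attacks (3,3) (4,2) (1,3) (0,2) (4,0) (0,0)
W attacks (4,2): yes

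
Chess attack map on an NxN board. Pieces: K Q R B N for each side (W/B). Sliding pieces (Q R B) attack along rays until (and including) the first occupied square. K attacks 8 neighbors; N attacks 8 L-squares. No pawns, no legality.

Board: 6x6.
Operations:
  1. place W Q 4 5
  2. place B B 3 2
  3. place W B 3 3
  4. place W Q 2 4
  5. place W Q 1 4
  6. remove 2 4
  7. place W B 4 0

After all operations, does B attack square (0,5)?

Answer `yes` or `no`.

Op 1: place WQ@(4,5)
Op 2: place BB@(3,2)
Op 3: place WB@(3,3)
Op 4: place WQ@(2,4)
Op 5: place WQ@(1,4)
Op 6: remove (2,4)
Op 7: place WB@(4,0)
Per-piece attacks for B:
  BB@(3,2): attacks (4,3) (5,4) (4,1) (5,0) (2,3) (1,4) (2,1) (1,0) [ray(-1,1) blocked at (1,4)]
B attacks (0,5): no

Answer: no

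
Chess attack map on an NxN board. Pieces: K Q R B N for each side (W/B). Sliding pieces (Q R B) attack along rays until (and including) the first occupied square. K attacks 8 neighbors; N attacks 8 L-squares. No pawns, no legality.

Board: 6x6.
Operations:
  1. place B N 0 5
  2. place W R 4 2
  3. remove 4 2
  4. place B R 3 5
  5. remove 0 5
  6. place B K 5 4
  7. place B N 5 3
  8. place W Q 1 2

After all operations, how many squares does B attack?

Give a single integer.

Answer: 14

Derivation:
Op 1: place BN@(0,5)
Op 2: place WR@(4,2)
Op 3: remove (4,2)
Op 4: place BR@(3,5)
Op 5: remove (0,5)
Op 6: place BK@(5,4)
Op 7: place BN@(5,3)
Op 8: place WQ@(1,2)
Per-piece attacks for B:
  BR@(3,5): attacks (3,4) (3,3) (3,2) (3,1) (3,0) (4,5) (5,5) (2,5) (1,5) (0,5)
  BN@(5,3): attacks (4,5) (3,4) (4,1) (3,2)
  BK@(5,4): attacks (5,5) (5,3) (4,4) (4,5) (4,3)
Union (14 distinct): (0,5) (1,5) (2,5) (3,0) (3,1) (3,2) (3,3) (3,4) (4,1) (4,3) (4,4) (4,5) (5,3) (5,5)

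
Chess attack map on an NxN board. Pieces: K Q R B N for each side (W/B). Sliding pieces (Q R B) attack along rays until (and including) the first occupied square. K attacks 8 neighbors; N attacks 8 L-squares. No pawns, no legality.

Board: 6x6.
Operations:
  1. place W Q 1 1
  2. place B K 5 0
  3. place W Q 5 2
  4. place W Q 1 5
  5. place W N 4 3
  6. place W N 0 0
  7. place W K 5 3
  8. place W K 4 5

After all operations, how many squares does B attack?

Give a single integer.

Answer: 3

Derivation:
Op 1: place WQ@(1,1)
Op 2: place BK@(5,0)
Op 3: place WQ@(5,2)
Op 4: place WQ@(1,5)
Op 5: place WN@(4,3)
Op 6: place WN@(0,0)
Op 7: place WK@(5,3)
Op 8: place WK@(4,5)
Per-piece attacks for B:
  BK@(5,0): attacks (5,1) (4,0) (4,1)
Union (3 distinct): (4,0) (4,1) (5,1)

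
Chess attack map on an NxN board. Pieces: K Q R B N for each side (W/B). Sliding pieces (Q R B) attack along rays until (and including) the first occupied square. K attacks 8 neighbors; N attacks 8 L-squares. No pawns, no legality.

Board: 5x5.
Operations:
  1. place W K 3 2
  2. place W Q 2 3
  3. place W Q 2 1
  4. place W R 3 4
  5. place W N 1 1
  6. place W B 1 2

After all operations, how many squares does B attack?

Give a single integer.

Answer: 0

Derivation:
Op 1: place WK@(3,2)
Op 2: place WQ@(2,3)
Op 3: place WQ@(2,1)
Op 4: place WR@(3,4)
Op 5: place WN@(1,1)
Op 6: place WB@(1,2)
Per-piece attacks for B:
Union (0 distinct): (none)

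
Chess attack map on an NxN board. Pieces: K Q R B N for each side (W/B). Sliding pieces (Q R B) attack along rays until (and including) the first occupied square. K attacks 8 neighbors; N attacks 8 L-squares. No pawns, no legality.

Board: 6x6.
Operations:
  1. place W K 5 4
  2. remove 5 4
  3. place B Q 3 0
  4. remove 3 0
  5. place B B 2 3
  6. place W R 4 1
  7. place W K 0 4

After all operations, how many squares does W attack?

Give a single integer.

Answer: 15

Derivation:
Op 1: place WK@(5,4)
Op 2: remove (5,4)
Op 3: place BQ@(3,0)
Op 4: remove (3,0)
Op 5: place BB@(2,3)
Op 6: place WR@(4,1)
Op 7: place WK@(0,4)
Per-piece attacks for W:
  WK@(0,4): attacks (0,5) (0,3) (1,4) (1,5) (1,3)
  WR@(4,1): attacks (4,2) (4,3) (4,4) (4,5) (4,0) (5,1) (3,1) (2,1) (1,1) (0,1)
Union (15 distinct): (0,1) (0,3) (0,5) (1,1) (1,3) (1,4) (1,5) (2,1) (3,1) (4,0) (4,2) (4,3) (4,4) (4,5) (5,1)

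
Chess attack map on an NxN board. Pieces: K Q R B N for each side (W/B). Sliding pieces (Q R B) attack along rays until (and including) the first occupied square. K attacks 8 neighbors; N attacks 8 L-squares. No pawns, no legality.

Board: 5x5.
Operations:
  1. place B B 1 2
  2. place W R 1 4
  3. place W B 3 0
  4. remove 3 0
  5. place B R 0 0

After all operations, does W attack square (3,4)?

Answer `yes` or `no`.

Op 1: place BB@(1,2)
Op 2: place WR@(1,4)
Op 3: place WB@(3,0)
Op 4: remove (3,0)
Op 5: place BR@(0,0)
Per-piece attacks for W:
  WR@(1,4): attacks (1,3) (1,2) (2,4) (3,4) (4,4) (0,4) [ray(0,-1) blocked at (1,2)]
W attacks (3,4): yes

Answer: yes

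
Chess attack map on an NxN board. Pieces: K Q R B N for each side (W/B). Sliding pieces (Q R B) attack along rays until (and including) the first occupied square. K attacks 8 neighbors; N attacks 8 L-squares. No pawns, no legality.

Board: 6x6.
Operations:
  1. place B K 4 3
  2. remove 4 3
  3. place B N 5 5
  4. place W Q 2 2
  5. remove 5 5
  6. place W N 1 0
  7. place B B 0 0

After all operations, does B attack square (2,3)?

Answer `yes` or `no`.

Answer: no

Derivation:
Op 1: place BK@(4,3)
Op 2: remove (4,3)
Op 3: place BN@(5,5)
Op 4: place WQ@(2,2)
Op 5: remove (5,5)
Op 6: place WN@(1,0)
Op 7: place BB@(0,0)
Per-piece attacks for B:
  BB@(0,0): attacks (1,1) (2,2) [ray(1,1) blocked at (2,2)]
B attacks (2,3): no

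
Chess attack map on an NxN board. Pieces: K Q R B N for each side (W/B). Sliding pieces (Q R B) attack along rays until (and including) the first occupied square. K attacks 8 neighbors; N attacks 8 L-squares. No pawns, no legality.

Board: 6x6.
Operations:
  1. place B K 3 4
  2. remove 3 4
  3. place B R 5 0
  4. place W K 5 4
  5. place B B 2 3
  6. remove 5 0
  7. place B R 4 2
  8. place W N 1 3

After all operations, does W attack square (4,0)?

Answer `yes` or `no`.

Op 1: place BK@(3,4)
Op 2: remove (3,4)
Op 3: place BR@(5,0)
Op 4: place WK@(5,4)
Op 5: place BB@(2,3)
Op 6: remove (5,0)
Op 7: place BR@(4,2)
Op 8: place WN@(1,3)
Per-piece attacks for W:
  WN@(1,3): attacks (2,5) (3,4) (0,5) (2,1) (3,2) (0,1)
  WK@(5,4): attacks (5,5) (5,3) (4,4) (4,5) (4,3)
W attacks (4,0): no

Answer: no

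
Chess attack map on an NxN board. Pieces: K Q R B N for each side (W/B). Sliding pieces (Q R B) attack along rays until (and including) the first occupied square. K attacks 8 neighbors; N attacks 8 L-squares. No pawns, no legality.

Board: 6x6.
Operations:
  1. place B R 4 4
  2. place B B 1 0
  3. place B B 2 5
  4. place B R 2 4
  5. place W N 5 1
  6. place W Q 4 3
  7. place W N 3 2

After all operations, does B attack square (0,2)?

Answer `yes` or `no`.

Answer: no

Derivation:
Op 1: place BR@(4,4)
Op 2: place BB@(1,0)
Op 3: place BB@(2,5)
Op 4: place BR@(2,4)
Op 5: place WN@(5,1)
Op 6: place WQ@(4,3)
Op 7: place WN@(3,2)
Per-piece attacks for B:
  BB@(1,0): attacks (2,1) (3,2) (0,1) [ray(1,1) blocked at (3,2)]
  BR@(2,4): attacks (2,5) (2,3) (2,2) (2,1) (2,0) (3,4) (4,4) (1,4) (0,4) [ray(0,1) blocked at (2,5); ray(1,0) blocked at (4,4)]
  BB@(2,5): attacks (3,4) (4,3) (1,4) (0,3) [ray(1,-1) blocked at (4,3)]
  BR@(4,4): attacks (4,5) (4,3) (5,4) (3,4) (2,4) [ray(0,-1) blocked at (4,3); ray(-1,0) blocked at (2,4)]
B attacks (0,2): no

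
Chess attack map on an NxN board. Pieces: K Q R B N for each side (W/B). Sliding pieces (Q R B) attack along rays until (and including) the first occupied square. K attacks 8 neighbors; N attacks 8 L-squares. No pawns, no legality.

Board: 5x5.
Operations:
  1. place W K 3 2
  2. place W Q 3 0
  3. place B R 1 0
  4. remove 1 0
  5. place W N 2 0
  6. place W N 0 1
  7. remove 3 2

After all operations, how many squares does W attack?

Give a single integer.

Answer: 13

Derivation:
Op 1: place WK@(3,2)
Op 2: place WQ@(3,0)
Op 3: place BR@(1,0)
Op 4: remove (1,0)
Op 5: place WN@(2,0)
Op 6: place WN@(0,1)
Op 7: remove (3,2)
Per-piece attacks for W:
  WN@(0,1): attacks (1,3) (2,2) (2,0)
  WN@(2,0): attacks (3,2) (4,1) (1,2) (0,1)
  WQ@(3,0): attacks (3,1) (3,2) (3,3) (3,4) (4,0) (2,0) (4,1) (2,1) (1,2) (0,3) [ray(-1,0) blocked at (2,0)]
Union (13 distinct): (0,1) (0,3) (1,2) (1,3) (2,0) (2,1) (2,2) (3,1) (3,2) (3,3) (3,4) (4,0) (4,1)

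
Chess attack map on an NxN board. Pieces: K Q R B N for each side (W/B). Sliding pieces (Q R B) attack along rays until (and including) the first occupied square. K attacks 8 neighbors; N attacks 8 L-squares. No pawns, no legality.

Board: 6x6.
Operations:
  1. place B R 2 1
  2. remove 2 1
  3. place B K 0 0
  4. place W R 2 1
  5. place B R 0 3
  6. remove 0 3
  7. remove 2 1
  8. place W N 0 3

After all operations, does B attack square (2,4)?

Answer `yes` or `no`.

Answer: no

Derivation:
Op 1: place BR@(2,1)
Op 2: remove (2,1)
Op 3: place BK@(0,0)
Op 4: place WR@(2,1)
Op 5: place BR@(0,3)
Op 6: remove (0,3)
Op 7: remove (2,1)
Op 8: place WN@(0,3)
Per-piece attacks for B:
  BK@(0,0): attacks (0,1) (1,0) (1,1)
B attacks (2,4): no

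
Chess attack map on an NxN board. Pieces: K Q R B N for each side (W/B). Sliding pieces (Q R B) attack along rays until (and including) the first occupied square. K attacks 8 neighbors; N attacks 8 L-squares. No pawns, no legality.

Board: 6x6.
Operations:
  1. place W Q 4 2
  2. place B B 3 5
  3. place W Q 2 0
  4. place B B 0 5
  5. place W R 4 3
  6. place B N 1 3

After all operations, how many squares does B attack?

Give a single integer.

Answer: 14

Derivation:
Op 1: place WQ@(4,2)
Op 2: place BB@(3,5)
Op 3: place WQ@(2,0)
Op 4: place BB@(0,5)
Op 5: place WR@(4,3)
Op 6: place BN@(1,3)
Per-piece attacks for B:
  BB@(0,5): attacks (1,4) (2,3) (3,2) (4,1) (5,0)
  BN@(1,3): attacks (2,5) (3,4) (0,5) (2,1) (3,2) (0,1)
  BB@(3,5): attacks (4,4) (5,3) (2,4) (1,3) [ray(-1,-1) blocked at (1,3)]
Union (14 distinct): (0,1) (0,5) (1,3) (1,4) (2,1) (2,3) (2,4) (2,5) (3,2) (3,4) (4,1) (4,4) (5,0) (5,3)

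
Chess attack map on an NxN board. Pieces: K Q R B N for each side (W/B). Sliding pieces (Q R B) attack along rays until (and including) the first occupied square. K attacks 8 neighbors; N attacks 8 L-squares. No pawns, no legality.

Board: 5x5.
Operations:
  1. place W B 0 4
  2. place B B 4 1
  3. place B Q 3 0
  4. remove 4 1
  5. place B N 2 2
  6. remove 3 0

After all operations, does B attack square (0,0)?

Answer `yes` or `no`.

Answer: no

Derivation:
Op 1: place WB@(0,4)
Op 2: place BB@(4,1)
Op 3: place BQ@(3,0)
Op 4: remove (4,1)
Op 5: place BN@(2,2)
Op 6: remove (3,0)
Per-piece attacks for B:
  BN@(2,2): attacks (3,4) (4,3) (1,4) (0,3) (3,0) (4,1) (1,0) (0,1)
B attacks (0,0): no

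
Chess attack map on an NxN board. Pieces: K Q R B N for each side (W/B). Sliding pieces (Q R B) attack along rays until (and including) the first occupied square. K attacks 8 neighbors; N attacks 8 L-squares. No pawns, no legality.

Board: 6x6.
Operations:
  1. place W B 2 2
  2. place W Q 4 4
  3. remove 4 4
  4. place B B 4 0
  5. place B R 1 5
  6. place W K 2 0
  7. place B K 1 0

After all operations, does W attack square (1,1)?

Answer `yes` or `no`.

Op 1: place WB@(2,2)
Op 2: place WQ@(4,4)
Op 3: remove (4,4)
Op 4: place BB@(4,0)
Op 5: place BR@(1,5)
Op 6: place WK@(2,0)
Op 7: place BK@(1,0)
Per-piece attacks for W:
  WK@(2,0): attacks (2,1) (3,0) (1,0) (3,1) (1,1)
  WB@(2,2): attacks (3,3) (4,4) (5,5) (3,1) (4,0) (1,3) (0,4) (1,1) (0,0) [ray(1,-1) blocked at (4,0)]
W attacks (1,1): yes

Answer: yes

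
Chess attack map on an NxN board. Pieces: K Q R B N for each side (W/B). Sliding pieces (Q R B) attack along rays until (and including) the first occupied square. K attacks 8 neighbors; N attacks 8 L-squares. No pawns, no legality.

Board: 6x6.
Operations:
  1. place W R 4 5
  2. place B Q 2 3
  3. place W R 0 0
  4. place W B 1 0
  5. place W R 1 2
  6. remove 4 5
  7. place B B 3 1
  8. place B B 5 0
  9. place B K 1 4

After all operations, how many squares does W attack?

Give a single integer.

Op 1: place WR@(4,5)
Op 2: place BQ@(2,3)
Op 3: place WR@(0,0)
Op 4: place WB@(1,0)
Op 5: place WR@(1,2)
Op 6: remove (4,5)
Op 7: place BB@(3,1)
Op 8: place BB@(5,0)
Op 9: place BK@(1,4)
Per-piece attacks for W:
  WR@(0,0): attacks (0,1) (0,2) (0,3) (0,4) (0,5) (1,0) [ray(1,0) blocked at (1,0)]
  WB@(1,0): attacks (2,1) (3,2) (4,3) (5,4) (0,1)
  WR@(1,2): attacks (1,3) (1,4) (1,1) (1,0) (2,2) (3,2) (4,2) (5,2) (0,2) [ray(0,1) blocked at (1,4); ray(0,-1) blocked at (1,0)]
Union (16 distinct): (0,1) (0,2) (0,3) (0,4) (0,5) (1,0) (1,1) (1,3) (1,4) (2,1) (2,2) (3,2) (4,2) (4,3) (5,2) (5,4)

Answer: 16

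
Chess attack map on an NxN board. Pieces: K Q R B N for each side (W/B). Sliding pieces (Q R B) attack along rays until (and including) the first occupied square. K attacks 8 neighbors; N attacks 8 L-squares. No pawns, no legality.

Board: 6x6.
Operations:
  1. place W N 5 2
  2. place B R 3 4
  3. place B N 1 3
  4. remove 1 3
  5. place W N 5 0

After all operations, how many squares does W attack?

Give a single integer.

Answer: 5

Derivation:
Op 1: place WN@(5,2)
Op 2: place BR@(3,4)
Op 3: place BN@(1,3)
Op 4: remove (1,3)
Op 5: place WN@(5,0)
Per-piece attacks for W:
  WN@(5,0): attacks (4,2) (3,1)
  WN@(5,2): attacks (4,4) (3,3) (4,0) (3,1)
Union (5 distinct): (3,1) (3,3) (4,0) (4,2) (4,4)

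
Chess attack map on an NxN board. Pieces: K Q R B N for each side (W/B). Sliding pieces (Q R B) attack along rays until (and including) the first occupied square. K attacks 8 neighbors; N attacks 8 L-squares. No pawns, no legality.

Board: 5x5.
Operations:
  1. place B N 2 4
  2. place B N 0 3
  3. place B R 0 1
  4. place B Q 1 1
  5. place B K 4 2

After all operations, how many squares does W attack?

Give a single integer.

Op 1: place BN@(2,4)
Op 2: place BN@(0,3)
Op 3: place BR@(0,1)
Op 4: place BQ@(1,1)
Op 5: place BK@(4,2)
Per-piece attacks for W:
Union (0 distinct): (none)

Answer: 0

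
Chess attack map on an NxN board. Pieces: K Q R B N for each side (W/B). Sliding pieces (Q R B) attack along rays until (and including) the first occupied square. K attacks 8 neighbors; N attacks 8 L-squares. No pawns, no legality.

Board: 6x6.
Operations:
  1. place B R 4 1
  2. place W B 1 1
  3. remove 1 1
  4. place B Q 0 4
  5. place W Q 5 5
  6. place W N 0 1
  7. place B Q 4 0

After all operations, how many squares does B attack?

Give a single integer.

Answer: 27

Derivation:
Op 1: place BR@(4,1)
Op 2: place WB@(1,1)
Op 3: remove (1,1)
Op 4: place BQ@(0,4)
Op 5: place WQ@(5,5)
Op 6: place WN@(0,1)
Op 7: place BQ@(4,0)
Per-piece attacks for B:
  BQ@(0,4): attacks (0,5) (0,3) (0,2) (0,1) (1,4) (2,4) (3,4) (4,4) (5,4) (1,5) (1,3) (2,2) (3,1) (4,0) [ray(0,-1) blocked at (0,1); ray(1,-1) blocked at (4,0)]
  BQ@(4,0): attacks (4,1) (5,0) (3,0) (2,0) (1,0) (0,0) (5,1) (3,1) (2,2) (1,3) (0,4) [ray(0,1) blocked at (4,1); ray(-1,1) blocked at (0,4)]
  BR@(4,1): attacks (4,2) (4,3) (4,4) (4,5) (4,0) (5,1) (3,1) (2,1) (1,1) (0,1) [ray(0,-1) blocked at (4,0); ray(-1,0) blocked at (0,1)]
Union (27 distinct): (0,0) (0,1) (0,2) (0,3) (0,4) (0,5) (1,0) (1,1) (1,3) (1,4) (1,5) (2,0) (2,1) (2,2) (2,4) (3,0) (3,1) (3,4) (4,0) (4,1) (4,2) (4,3) (4,4) (4,5) (5,0) (5,1) (5,4)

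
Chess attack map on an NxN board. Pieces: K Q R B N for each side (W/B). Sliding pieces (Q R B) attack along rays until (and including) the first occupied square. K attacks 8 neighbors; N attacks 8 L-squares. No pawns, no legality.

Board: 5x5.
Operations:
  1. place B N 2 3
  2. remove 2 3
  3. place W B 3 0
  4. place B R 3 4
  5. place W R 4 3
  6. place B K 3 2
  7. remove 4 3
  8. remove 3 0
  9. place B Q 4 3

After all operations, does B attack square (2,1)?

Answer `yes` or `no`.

Answer: yes

Derivation:
Op 1: place BN@(2,3)
Op 2: remove (2,3)
Op 3: place WB@(3,0)
Op 4: place BR@(3,4)
Op 5: place WR@(4,3)
Op 6: place BK@(3,2)
Op 7: remove (4,3)
Op 8: remove (3,0)
Op 9: place BQ@(4,3)
Per-piece attacks for B:
  BK@(3,2): attacks (3,3) (3,1) (4,2) (2,2) (4,3) (4,1) (2,3) (2,1)
  BR@(3,4): attacks (3,3) (3,2) (4,4) (2,4) (1,4) (0,4) [ray(0,-1) blocked at (3,2)]
  BQ@(4,3): attacks (4,4) (4,2) (4,1) (4,0) (3,3) (2,3) (1,3) (0,3) (3,4) (3,2) [ray(-1,1) blocked at (3,4); ray(-1,-1) blocked at (3,2)]
B attacks (2,1): yes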